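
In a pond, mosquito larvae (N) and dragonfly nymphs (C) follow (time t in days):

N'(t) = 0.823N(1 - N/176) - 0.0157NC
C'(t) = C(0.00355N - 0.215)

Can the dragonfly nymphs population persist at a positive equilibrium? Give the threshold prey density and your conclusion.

Threshold N = 60.6; K > 60.6, so yes, the predator persists.

The predator equation gives dC/dt > 0 only when N > 0.215/0.00355 = 60.6.
Without the predator, N → K = 176. Since 176 > 60.6, the predator can invade and persist.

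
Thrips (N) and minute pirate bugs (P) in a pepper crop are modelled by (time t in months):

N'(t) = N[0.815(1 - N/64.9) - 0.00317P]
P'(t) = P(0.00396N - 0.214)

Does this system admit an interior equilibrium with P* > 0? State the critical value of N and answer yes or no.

Threshold N = 54; K > 54, so yes, the predator persists.

The predator equation gives dP/dt > 0 only when N > 0.214/0.00396 = 54.
Without the predator, N → K = 64.9. Since 64.9 > 54, the predator can invade and persist.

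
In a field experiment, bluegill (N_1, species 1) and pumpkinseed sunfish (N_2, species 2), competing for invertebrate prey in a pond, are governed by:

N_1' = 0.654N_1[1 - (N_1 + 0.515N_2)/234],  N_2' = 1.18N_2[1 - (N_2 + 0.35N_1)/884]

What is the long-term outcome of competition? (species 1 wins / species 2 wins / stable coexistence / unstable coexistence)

Compare the nullcline intercepts: K1/α12 = 234/0.515 = 454 < K2 = 884; K2/α21 = 884/0.35 = 2530 > K1 = 234.
Since the inequalities point opposite ways, species 2 can invade but species 1 cannot.

species 2 excludes species 1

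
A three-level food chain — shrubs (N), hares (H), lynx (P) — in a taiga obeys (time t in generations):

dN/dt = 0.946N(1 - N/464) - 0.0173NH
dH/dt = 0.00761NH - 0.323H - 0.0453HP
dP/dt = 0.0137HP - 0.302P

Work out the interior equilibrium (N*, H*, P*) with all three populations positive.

N* ≈ 277, H* ≈ 22, P* ≈ 39.4

From dP/dt = 0: 0.0137H* = 0.302, so H* = 22.
From dN/dt = 0: 0.946(1 - N*/464) = 0.0173·22, giving N* = 464·(1 - 0.403) = 277.
From dH/dt = 0: 0.00761·277 - 0.323 = 0.0453P*, so P* = 1.78/0.0453 = 39.4.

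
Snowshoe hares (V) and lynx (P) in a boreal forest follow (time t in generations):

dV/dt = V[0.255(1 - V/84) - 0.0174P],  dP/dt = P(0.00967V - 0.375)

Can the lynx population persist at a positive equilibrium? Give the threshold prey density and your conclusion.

Threshold V = 38.8; K > 38.8, so yes, the predator persists.

The predator equation gives dP/dt > 0 only when V > 0.375/0.00967 = 38.8.
Without the predator, V → K = 84. Since 84 > 38.8, the predator can invade and persist.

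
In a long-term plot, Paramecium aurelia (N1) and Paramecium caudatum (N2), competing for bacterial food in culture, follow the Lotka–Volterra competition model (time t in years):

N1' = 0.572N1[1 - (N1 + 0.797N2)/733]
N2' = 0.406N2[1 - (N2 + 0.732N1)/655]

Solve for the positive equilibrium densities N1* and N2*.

Setting both brackets to zero gives the nullclines N1 + 0.797N2 = 733 and 0.732N1 + N2 = 655.
Substituting N2 = 655 - 0.732N1 into the first: N1(1 - 0.797·0.732) = 733 - 0.797·655.
So N1* = 211/0.417 = 506, and then N2* = 655 - 0.732·506 = 284.

N1* ≈ 506, N2* ≈ 284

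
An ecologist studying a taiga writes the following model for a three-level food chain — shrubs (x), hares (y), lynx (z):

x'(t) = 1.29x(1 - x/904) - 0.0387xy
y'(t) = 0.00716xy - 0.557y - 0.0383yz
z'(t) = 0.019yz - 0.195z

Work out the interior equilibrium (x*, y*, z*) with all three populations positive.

From dz/dt = 0: 0.019y* = 0.195, so y* = 10.3.
From dx/dt = 0: 1.29(1 - x*/904) = 0.0387·10.3, giving x* = 904·(1 - 0.308) = 626.
From dy/dt = 0: 0.00716·626 - 0.557 = 0.0383z*, so z* = 3.92/0.0383 = 102.

x* ≈ 626, y* ≈ 10.3, z* ≈ 102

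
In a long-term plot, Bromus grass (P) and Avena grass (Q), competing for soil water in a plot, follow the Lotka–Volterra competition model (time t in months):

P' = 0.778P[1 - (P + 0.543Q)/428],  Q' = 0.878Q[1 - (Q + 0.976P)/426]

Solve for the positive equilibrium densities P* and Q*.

Setting both brackets to zero gives the nullclines P + 0.543Q = 428 and 0.976P + Q = 426.
Substituting Q = 426 - 0.976P into the first: P(1 - 0.543·0.976) = 428 - 0.543·426.
So P* = 197/0.47 = 418, and then Q* = 426 - 0.976·418 = 17.6.

P* ≈ 418, Q* ≈ 17.6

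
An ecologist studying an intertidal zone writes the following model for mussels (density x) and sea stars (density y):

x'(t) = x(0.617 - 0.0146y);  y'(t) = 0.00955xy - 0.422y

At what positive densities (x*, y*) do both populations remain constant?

x* ≈ 44.2, y* ≈ 42.3

Set dy/dt = 0 with y > 0: 0.00955x - 0.422 = 0, so x* = 0.422/0.00955 = 44.2.
Set dx/dt = 0 with x > 0: 0.617 - 0.0146y = 0, so y* = 0.617/0.0146 = 42.3.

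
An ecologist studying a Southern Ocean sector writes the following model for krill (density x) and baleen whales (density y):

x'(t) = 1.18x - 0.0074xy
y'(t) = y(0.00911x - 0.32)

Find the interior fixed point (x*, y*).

x* ≈ 35.1, y* ≈ 159

Set dy/dt = 0 with y > 0: 0.00911x - 0.32 = 0, so x* = 0.32/0.00911 = 35.1.
Set dx/dt = 0 with x > 0: 1.18 - 0.0074y = 0, so y* = 1.18/0.0074 = 159.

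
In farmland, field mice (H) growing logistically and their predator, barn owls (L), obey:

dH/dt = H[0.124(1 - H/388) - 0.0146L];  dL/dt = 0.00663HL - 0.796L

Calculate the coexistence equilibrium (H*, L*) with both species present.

From dL/dt = 0 with L > 0: 0.00663H* = 0.796, so H* = 120.
Substitute into dH/dt = 0: 0.124(1 - 120/388) = 0.0146L*.
The bracket is 0.691, giving L* = 0.0856/0.0146 = 5.87.

H* ≈ 120, L* ≈ 5.87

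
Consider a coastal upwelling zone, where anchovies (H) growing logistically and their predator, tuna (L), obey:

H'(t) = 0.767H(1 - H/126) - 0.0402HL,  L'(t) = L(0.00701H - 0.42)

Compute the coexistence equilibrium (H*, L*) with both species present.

From dL/dt = 0 with L > 0: 0.00701H* = 0.42, so H* = 59.9.
Substitute into dH/dt = 0: 0.767(1 - 59.9/126) = 0.0402L*.
The bracket is 0.524, giving L* = 0.402/0.0402 = 10.

H* ≈ 59.9, L* ≈ 10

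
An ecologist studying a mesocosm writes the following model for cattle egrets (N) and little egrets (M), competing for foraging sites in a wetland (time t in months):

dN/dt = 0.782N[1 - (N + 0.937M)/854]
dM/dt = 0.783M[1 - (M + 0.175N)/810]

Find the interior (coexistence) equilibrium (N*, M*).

Setting both brackets to zero gives the nullclines N + 0.937M = 854 and 0.175N + M = 810.
Substituting M = 810 - 0.175N into the first: N(1 - 0.937·0.175) = 854 - 0.937·810.
So N* = 95/0.836 = 114, and then M* = 810 - 0.175·114 = 790.

N* ≈ 114, M* ≈ 790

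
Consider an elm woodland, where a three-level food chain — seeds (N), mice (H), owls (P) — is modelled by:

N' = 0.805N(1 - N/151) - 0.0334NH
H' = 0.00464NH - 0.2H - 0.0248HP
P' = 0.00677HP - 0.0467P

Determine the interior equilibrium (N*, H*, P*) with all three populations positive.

From dP/dt = 0: 0.00677H* = 0.0467, so H* = 6.9.
From dN/dt = 0: 0.805(1 - N*/151) = 0.0334·6.9, giving N* = 151·(1 - 0.286) = 108.
From dH/dt = 0: 0.00464·108 - 0.2 = 0.0248P*, so P* = 0.3/0.0248 = 12.1.

N* ≈ 108, H* ≈ 6.9, P* ≈ 12.1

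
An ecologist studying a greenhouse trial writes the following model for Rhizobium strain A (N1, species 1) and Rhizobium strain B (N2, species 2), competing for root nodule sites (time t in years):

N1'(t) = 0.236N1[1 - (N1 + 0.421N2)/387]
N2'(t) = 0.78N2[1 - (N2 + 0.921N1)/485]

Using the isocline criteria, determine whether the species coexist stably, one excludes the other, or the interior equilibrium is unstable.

Compare the nullcline intercepts: K1/α12 = 387/0.421 = 919 > K2 = 485; K2/α21 = 485/0.921 = 527 > K1 = 387.
Since both inequalities hold, each species can invade when rare, so the interior equilibrium is stable.

stable coexistence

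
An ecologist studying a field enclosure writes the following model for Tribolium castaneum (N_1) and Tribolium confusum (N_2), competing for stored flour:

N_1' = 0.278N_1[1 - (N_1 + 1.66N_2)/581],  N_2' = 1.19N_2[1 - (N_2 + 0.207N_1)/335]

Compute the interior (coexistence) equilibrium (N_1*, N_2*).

N_1* ≈ 37.9, N_2* ≈ 327

Setting both brackets to zero gives the nullclines N_1 + 1.66N_2 = 581 and 0.207N_1 + N_2 = 335.
Substituting N_2 = 335 - 0.207N_1 into the first: N_1(1 - 1.66·0.207) = 581 - 1.66·335.
So N_1* = 24.9/0.656 = 37.9, and then N_2* = 335 - 0.207·37.9 = 327.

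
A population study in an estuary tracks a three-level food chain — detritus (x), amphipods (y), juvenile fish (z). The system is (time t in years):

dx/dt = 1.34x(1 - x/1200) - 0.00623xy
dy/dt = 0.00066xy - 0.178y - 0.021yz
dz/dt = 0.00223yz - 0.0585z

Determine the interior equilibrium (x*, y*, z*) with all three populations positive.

x* ≈ 1050, y* ≈ 26.2, z* ≈ 24.6

From dz/dt = 0: 0.00223y* = 0.0585, so y* = 26.2.
From dx/dt = 0: 1.34(1 - x*/1200) = 0.00623·26.2, giving x* = 1200·(1 - 0.122) = 1050.
From dy/dt = 0: 0.00066·1050 - 0.178 = 0.021z*, so z* = 0.517/0.021 = 24.6.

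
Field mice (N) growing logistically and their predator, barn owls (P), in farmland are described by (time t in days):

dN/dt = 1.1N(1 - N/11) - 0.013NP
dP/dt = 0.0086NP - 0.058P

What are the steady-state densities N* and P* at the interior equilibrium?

N* ≈ 6.74, P* ≈ 32.7

From dP/dt = 0 with P > 0: 0.0086N* = 0.058, so N* = 6.74.
Substitute into dN/dt = 0: 1.1(1 - 6.74/11) = 0.013P*.
The bracket is 0.387, giving P* = 0.426/0.013 = 32.7.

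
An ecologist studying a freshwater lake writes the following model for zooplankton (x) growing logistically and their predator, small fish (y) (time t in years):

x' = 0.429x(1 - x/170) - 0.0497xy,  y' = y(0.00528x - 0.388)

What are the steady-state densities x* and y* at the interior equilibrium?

x* ≈ 73.5, y* ≈ 4.9

From dy/dt = 0 with y > 0: 0.00528x* = 0.388, so x* = 73.5.
Substitute into dx/dt = 0: 0.429(1 - 73.5/170) = 0.0497y*.
The bracket is 0.568, giving y* = 0.244/0.0497 = 4.9.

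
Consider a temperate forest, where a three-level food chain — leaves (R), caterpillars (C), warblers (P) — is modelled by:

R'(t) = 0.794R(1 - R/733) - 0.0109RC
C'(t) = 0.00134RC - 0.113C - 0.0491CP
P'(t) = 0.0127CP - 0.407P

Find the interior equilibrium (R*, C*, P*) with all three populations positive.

R* ≈ 411, C* ≈ 32, P* ≈ 8.9

From dP/dt = 0: 0.0127C* = 0.407, so C* = 32.
From dR/dt = 0: 0.794(1 - R*/733) = 0.0109·32, giving R* = 733·(1 - 0.44) = 411.
From dC/dt = 0: 0.00134·411 - 0.113 = 0.0491P*, so P* = 0.437/0.0491 = 8.9.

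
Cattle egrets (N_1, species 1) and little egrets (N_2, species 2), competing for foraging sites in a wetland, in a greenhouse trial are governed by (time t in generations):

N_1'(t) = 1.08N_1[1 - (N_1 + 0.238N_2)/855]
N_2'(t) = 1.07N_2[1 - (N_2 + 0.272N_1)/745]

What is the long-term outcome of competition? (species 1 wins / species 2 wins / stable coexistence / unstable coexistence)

stable coexistence

Compare the nullcline intercepts: K1/α12 = 855/0.238 = 3590 > K2 = 745; K2/α21 = 745/0.272 = 2740 > K1 = 855.
Since both inequalities hold, each species can invade when rare, so the interior equilibrium is stable.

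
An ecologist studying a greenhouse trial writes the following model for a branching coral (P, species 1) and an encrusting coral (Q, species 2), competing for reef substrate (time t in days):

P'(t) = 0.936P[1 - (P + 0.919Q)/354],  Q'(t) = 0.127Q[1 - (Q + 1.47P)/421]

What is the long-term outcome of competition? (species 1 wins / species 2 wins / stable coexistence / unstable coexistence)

Compare the nullcline intercepts: K1/α12 = 354/0.919 = 385 < K2 = 421; K2/α21 = 421/1.47 = 286 < K1 = 354.
Since both are reversed, neither can invade when rare; the interior point is a saddle.

unstable coexistence (outcome depends on initial conditions)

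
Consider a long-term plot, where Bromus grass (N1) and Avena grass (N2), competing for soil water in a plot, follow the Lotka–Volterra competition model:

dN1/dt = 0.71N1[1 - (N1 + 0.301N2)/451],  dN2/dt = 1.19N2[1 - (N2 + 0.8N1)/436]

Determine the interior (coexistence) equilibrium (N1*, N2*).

N1* ≈ 421, N2* ≈ 99.1

Setting both brackets to zero gives the nullclines N1 + 0.301N2 = 451 and 0.8N1 + N2 = 436.
Substituting N2 = 436 - 0.8N1 into the first: N1(1 - 0.301·0.8) = 451 - 0.301·436.
So N1* = 320/0.759 = 421, and then N2* = 436 - 0.8·421 = 99.1.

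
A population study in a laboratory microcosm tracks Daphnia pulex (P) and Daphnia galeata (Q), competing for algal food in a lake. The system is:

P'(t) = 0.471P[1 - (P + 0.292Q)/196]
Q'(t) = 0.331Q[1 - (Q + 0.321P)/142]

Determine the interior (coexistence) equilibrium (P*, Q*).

Setting both brackets to zero gives the nullclines P + 0.292Q = 196 and 0.321P + Q = 142.
Substituting Q = 142 - 0.321P into the first: P(1 - 0.292·0.321) = 196 - 0.292·142.
So P* = 155/0.906 = 171, and then Q* = 142 - 0.321·171 = 87.3.

P* ≈ 171, Q* ≈ 87.3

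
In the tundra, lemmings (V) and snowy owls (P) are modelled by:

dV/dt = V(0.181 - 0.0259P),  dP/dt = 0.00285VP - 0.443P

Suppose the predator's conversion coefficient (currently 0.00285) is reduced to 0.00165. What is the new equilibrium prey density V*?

V* ≈ 268

At the interior fixed point, setting dP/dt = 0 with P > 0 fixes V* = (predator death rate)/(VP coefficient) — independent of the other coefficients.
With the change, V* = 0.443/0.00165 = 268; it rises from 155.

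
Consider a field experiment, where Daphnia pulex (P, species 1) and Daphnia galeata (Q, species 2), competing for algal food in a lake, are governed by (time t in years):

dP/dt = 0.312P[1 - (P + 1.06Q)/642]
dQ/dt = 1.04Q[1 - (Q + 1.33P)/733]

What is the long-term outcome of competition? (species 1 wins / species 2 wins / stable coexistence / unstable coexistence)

Compare the nullcline intercepts: K1/α12 = 642/1.06 = 606 < K2 = 733; K2/α21 = 733/1.33 = 551 < K1 = 642.
Since both are reversed, neither can invade when rare; the interior point is a saddle.

unstable coexistence (outcome depends on initial conditions)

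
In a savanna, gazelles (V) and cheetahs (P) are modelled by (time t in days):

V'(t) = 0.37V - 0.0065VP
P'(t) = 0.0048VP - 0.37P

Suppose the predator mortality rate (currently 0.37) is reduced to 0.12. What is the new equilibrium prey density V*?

At the interior fixed point, setting dP/dt = 0 with P > 0 fixes V* = (predator death rate)/(VP coefficient) — independent of the other coefficients.
With the change, V* = 0.12/0.0048 = 25; it falls from 77.1.

V* ≈ 25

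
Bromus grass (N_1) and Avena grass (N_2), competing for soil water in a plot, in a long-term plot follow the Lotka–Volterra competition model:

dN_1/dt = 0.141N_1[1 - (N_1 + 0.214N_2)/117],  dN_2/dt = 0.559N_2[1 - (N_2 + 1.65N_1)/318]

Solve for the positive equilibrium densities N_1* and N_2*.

Setting both brackets to zero gives the nullclines N_1 + 0.214N_2 = 117 and 1.65N_1 + N_2 = 318.
Substituting N_2 = 318 - 1.65N_1 into the first: N_1(1 - 0.214·1.65) = 117 - 0.214·318.
So N_1* = 48.9/0.647 = 75.7, and then N_2* = 318 - 1.65·75.7 = 193.

N_1* ≈ 75.7, N_2* ≈ 193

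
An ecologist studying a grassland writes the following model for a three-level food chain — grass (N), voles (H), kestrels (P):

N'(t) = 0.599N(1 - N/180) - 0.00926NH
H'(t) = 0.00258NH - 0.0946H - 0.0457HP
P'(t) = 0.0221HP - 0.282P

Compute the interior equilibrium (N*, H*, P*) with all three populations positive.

N* ≈ 144, H* ≈ 12.8, P* ≈ 6.09

From dP/dt = 0: 0.0221H* = 0.282, so H* = 12.8.
From dN/dt = 0: 0.599(1 - N*/180) = 0.00926·12.8, giving N* = 180·(1 - 0.197) = 144.
From dH/dt = 0: 0.00258·144 - 0.0946 = 0.0457P*, so P* = 0.278/0.0457 = 6.09.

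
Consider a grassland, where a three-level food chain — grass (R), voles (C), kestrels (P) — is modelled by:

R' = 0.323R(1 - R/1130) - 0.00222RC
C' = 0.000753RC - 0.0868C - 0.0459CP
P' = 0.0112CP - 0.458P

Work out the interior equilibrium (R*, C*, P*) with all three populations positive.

From dP/dt = 0: 0.0112C* = 0.458, so C* = 40.9.
From dR/dt = 0: 0.323(1 - R*/1130) = 0.00222·40.9, giving R* = 1130·(1 - 0.281) = 812.
From dC/dt = 0: 0.000753·812 - 0.0868 = 0.0459P*, so P* = 0.525/0.0459 = 11.4.

R* ≈ 812, C* ≈ 40.9, P* ≈ 11.4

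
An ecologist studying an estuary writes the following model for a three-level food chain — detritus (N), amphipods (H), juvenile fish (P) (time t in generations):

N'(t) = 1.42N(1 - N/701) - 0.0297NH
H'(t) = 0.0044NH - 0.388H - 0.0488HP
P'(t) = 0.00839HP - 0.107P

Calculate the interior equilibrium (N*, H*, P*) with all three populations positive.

N* ≈ 514, H* ≈ 12.8, P* ≈ 38.4

From dP/dt = 0: 0.00839H* = 0.107, so H* = 12.8.
From dN/dt = 0: 1.42(1 - N*/701) = 0.0297·12.8, giving N* = 701·(1 - 0.267) = 514.
From dH/dt = 0: 0.0044·514 - 0.388 = 0.0488P*, so P* = 1.87/0.0488 = 38.4.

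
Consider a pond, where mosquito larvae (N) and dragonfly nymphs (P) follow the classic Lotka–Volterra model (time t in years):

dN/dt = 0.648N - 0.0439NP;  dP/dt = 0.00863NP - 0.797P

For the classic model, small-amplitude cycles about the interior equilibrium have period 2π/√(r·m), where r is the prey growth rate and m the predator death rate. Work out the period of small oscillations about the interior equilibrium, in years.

T ≈ 8.74 years

Here r = 0.648 and m = 0.797, so r·m = 0.516.
ω = √0.516 = 0.719 per year, hence T = 2π/ω ≈ 8.74 years.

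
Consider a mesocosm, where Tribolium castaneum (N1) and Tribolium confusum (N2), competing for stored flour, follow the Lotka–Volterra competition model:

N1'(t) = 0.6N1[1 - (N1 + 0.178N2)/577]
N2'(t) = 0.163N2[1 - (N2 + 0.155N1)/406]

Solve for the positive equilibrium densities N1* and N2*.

Setting both brackets to zero gives the nullclines N1 + 0.178N2 = 577 and 0.155N1 + N2 = 406.
Substituting N2 = 406 - 0.155N1 into the first: N1(1 - 0.178·0.155) = 577 - 0.178·406.
So N1* = 505/0.972 = 519, and then N2* = 406 - 0.155·519 = 326.

N1* ≈ 519, N2* ≈ 326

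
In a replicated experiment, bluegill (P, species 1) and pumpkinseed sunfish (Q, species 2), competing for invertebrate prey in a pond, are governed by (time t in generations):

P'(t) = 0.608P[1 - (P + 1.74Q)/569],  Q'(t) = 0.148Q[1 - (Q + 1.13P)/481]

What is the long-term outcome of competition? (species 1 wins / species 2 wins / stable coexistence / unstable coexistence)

Compare the nullcline intercepts: K1/α12 = 569/1.74 = 327 < K2 = 481; K2/α21 = 481/1.13 = 426 < K1 = 569.
Since both are reversed, neither can invade when rare; the interior point is a saddle.

unstable coexistence (outcome depends on initial conditions)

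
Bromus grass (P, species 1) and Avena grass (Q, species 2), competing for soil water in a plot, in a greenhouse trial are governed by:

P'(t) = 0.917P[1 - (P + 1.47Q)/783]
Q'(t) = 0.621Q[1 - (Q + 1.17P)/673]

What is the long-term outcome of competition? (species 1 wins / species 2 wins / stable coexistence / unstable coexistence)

unstable coexistence (outcome depends on initial conditions)

Compare the nullcline intercepts: K1/α12 = 783/1.47 = 533 < K2 = 673; K2/α21 = 673/1.17 = 575 < K1 = 783.
Since both are reversed, neither can invade when rare; the interior point is a saddle.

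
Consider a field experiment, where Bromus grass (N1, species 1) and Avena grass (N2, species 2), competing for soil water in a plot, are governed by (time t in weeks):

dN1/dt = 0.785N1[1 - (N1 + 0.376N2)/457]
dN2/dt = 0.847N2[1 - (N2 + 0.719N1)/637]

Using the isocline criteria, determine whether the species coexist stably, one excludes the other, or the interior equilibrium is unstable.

stable coexistence

Compare the nullcline intercepts: K1/α12 = 457/0.376 = 1220 > K2 = 637; K2/α21 = 637/0.719 = 886 > K1 = 457.
Since both inequalities hold, each species can invade when rare, so the interior equilibrium is stable.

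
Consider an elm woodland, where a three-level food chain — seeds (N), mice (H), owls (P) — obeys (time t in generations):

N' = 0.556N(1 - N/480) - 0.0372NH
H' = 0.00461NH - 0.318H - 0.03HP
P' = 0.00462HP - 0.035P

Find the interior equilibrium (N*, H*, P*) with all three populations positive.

From dP/dt = 0: 0.00462H* = 0.035, so H* = 7.58.
From dN/dt = 0: 0.556(1 - N*/480) = 0.0372·7.58, giving N* = 480·(1 - 0.507) = 237.
From dH/dt = 0: 0.00461·237 - 0.318 = 0.03P*, so P* = 0.773/0.03 = 25.8.

N* ≈ 237, H* ≈ 7.58, P* ≈ 25.8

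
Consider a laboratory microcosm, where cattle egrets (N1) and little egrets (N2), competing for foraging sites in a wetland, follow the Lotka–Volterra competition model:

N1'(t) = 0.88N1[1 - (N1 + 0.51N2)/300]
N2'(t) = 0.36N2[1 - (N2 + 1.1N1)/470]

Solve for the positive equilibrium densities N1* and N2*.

N1* ≈ 137, N2* ≈ 319

Setting both brackets to zero gives the nullclines N1 + 0.51N2 = 300 and 1.1N1 + N2 = 470.
Substituting N2 = 470 - 1.1N1 into the first: N1(1 - 0.51·1.1) = 300 - 0.51·470.
So N1* = 60.3/0.439 = 137, and then N2* = 470 - 1.1·137 = 319.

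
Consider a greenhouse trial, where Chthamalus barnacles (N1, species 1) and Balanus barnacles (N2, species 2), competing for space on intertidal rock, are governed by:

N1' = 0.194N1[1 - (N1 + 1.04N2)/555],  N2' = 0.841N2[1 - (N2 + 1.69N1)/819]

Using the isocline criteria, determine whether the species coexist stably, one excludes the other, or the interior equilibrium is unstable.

unstable coexistence (outcome depends on initial conditions)

Compare the nullcline intercepts: K1/α12 = 555/1.04 = 534 < K2 = 819; K2/α21 = 819/1.69 = 485 < K1 = 555.
Since both are reversed, neither can invade when rare; the interior point is a saddle.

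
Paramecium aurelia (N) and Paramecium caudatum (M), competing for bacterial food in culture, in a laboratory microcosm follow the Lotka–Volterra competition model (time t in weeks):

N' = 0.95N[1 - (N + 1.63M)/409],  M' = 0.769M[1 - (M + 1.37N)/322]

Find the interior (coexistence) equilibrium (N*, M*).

N* ≈ 94, M* ≈ 193

Setting both brackets to zero gives the nullclines N + 1.63M = 409 and 1.37N + M = 322.
Substituting M = 322 - 1.37N into the first: N(1 - 1.63·1.37) = 409 - 1.63·322.
So N* = -116/-1.23 = 94, and then M* = 322 - 1.37·94 = 193.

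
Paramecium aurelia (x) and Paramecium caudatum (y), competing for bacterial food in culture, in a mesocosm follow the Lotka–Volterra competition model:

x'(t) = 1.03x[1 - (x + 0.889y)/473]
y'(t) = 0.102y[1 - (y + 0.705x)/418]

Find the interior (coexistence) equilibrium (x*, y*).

x* ≈ 272, y* ≈ 226

Setting both brackets to zero gives the nullclines x + 0.889y = 473 and 0.705x + y = 418.
Substituting y = 418 - 0.705x into the first: x(1 - 0.889·0.705) = 473 - 0.889·418.
So x* = 101/0.373 = 272, and then y* = 418 - 0.705·272 = 226.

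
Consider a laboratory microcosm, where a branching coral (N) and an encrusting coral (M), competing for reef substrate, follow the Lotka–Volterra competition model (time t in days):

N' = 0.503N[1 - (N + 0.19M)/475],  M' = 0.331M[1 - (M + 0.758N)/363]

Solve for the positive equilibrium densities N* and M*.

Setting both brackets to zero gives the nullclines N + 0.19M = 475 and 0.758N + M = 363.
Substituting M = 363 - 0.758N into the first: N(1 - 0.19·0.758) = 475 - 0.19·363.
So N* = 406/0.856 = 474, and then M* = 363 - 0.758·474 = 3.45.

N* ≈ 474, M* ≈ 3.45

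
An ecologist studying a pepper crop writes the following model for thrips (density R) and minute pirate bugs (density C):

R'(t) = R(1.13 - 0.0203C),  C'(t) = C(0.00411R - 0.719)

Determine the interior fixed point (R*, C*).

R* ≈ 175, C* ≈ 55.7

Set dC/dt = 0 with C > 0: 0.00411R - 0.719 = 0, so R* = 0.719/0.00411 = 175.
Set dR/dt = 0 with R > 0: 1.13 - 0.0203C = 0, so C* = 1.13/0.0203 = 55.7.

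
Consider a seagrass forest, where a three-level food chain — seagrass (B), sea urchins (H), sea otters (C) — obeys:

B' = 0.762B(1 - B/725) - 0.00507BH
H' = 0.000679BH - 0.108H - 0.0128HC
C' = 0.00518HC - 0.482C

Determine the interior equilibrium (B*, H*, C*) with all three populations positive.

From dC/dt = 0: 0.00518H* = 0.482, so H* = 93.1.
From dB/dt = 0: 0.762(1 - B*/725) = 0.00507·93.1, giving B* = 725·(1 - 0.619) = 276.
From dH/dt = 0: 0.000679·276 - 0.108 = 0.0128C*, so C* = 0.0795/0.0128 = 6.21.

B* ≈ 276, H* ≈ 93.1, C* ≈ 6.21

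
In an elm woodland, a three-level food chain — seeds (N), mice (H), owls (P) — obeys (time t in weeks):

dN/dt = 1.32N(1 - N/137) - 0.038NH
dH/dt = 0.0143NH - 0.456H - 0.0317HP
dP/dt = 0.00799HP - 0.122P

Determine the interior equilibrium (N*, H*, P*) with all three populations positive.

From dP/dt = 0: 0.00799H* = 0.122, so H* = 15.3.
From dN/dt = 0: 1.32(1 - N*/137) = 0.038·15.3, giving N* = 137·(1 - 0.44) = 76.8.
From dH/dt = 0: 0.0143·76.8 - 0.456 = 0.0317P*, so P* = 0.642/0.0317 = 20.3.

N* ≈ 76.8, H* ≈ 15.3, P* ≈ 20.3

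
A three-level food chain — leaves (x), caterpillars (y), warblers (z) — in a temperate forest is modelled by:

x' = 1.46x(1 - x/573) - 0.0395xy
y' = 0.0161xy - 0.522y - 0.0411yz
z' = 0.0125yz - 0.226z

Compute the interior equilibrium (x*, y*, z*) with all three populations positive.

x* ≈ 293, y* ≈ 18.1, z* ≈ 102

From dz/dt = 0: 0.0125y* = 0.226, so y* = 18.1.
From dx/dt = 0: 1.46(1 - x*/573) = 0.0395·18.1, giving x* = 573·(1 - 0.489) = 293.
From dy/dt = 0: 0.0161·293 - 0.522 = 0.0411z*, so z* = 4.19/0.0411 = 102.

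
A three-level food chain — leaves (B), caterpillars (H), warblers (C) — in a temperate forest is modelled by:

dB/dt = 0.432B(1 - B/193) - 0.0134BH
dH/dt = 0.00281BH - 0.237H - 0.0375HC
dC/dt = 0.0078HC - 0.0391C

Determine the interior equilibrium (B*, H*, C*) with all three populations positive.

From dC/dt = 0: 0.0078H* = 0.0391, so H* = 5.01.
From dB/dt = 0: 0.432(1 - B*/193) = 0.0134·5.01, giving B* = 193·(1 - 0.155) = 163.
From dH/dt = 0: 0.00281·163 - 0.237 = 0.0375C*, so C* = 0.221/0.0375 = 5.89.

B* ≈ 163, H* ≈ 5.01, C* ≈ 5.89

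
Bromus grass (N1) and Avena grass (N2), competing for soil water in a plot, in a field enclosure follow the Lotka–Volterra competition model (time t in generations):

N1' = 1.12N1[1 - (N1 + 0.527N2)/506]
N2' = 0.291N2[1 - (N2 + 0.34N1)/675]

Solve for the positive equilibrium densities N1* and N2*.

N1* ≈ 183, N2* ≈ 613

Setting both brackets to zero gives the nullclines N1 + 0.527N2 = 506 and 0.34N1 + N2 = 675.
Substituting N2 = 675 - 0.34N1 into the first: N1(1 - 0.527·0.34) = 506 - 0.527·675.
So N1* = 150/0.821 = 183, and then N2* = 675 - 0.34·183 = 613.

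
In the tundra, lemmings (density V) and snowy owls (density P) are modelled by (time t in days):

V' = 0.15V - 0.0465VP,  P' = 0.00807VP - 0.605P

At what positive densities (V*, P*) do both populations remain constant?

Set dP/dt = 0 with P > 0: 0.00807V - 0.605 = 0, so V* = 0.605/0.00807 = 75.
Set dV/dt = 0 with V > 0: 0.15 - 0.0465P = 0, so P* = 0.15/0.0465 = 3.23.

V* ≈ 75, P* ≈ 3.23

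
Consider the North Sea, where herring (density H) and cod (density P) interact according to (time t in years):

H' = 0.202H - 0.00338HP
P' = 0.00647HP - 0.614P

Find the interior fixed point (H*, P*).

Set dP/dt = 0 with P > 0: 0.00647H - 0.614 = 0, so H* = 0.614/0.00647 = 94.9.
Set dH/dt = 0 with H > 0: 0.202 - 0.00338P = 0, so P* = 0.202/0.00338 = 59.8.

H* ≈ 94.9, P* ≈ 59.8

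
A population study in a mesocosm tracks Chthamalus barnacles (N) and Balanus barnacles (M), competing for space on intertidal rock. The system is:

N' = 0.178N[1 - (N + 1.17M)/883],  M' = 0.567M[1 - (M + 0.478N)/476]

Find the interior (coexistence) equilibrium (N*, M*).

Setting both brackets to zero gives the nullclines N + 1.17M = 883 and 0.478N + M = 476.
Substituting M = 476 - 0.478N into the first: N(1 - 1.17·0.478) = 883 - 1.17·476.
So N* = 326/0.441 = 740, and then M* = 476 - 0.478·740 = 122.

N* ≈ 740, M* ≈ 122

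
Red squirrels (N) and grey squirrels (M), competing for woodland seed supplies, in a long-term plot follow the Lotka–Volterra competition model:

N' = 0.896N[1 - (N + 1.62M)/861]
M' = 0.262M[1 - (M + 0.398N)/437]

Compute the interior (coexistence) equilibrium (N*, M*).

Setting both brackets to zero gives the nullclines N + 1.62M = 861 and 0.398N + M = 437.
Substituting M = 437 - 0.398N into the first: N(1 - 1.62·0.398) = 861 - 1.62·437.
So N* = 153/0.355 = 431, and then M* = 437 - 0.398·431 = 266.

N* ≈ 431, M* ≈ 266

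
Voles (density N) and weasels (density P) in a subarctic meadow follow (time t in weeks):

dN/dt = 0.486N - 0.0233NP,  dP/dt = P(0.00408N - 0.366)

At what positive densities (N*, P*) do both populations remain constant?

N* ≈ 89.7, P* ≈ 20.9

Set dP/dt = 0 with P > 0: 0.00408N - 0.366 = 0, so N* = 0.366/0.00408 = 89.7.
Set dN/dt = 0 with N > 0: 0.486 - 0.0233P = 0, so P* = 0.486/0.0233 = 20.9.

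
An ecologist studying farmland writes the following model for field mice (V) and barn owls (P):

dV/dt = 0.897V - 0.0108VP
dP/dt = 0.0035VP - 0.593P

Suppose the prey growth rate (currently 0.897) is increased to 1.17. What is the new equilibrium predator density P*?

At the interior fixed point, setting dV/dt = 0 with V > 0 fixes P* = (prey growth rate)/(VP coefficient) — independent of the other coefficients.
With the change, P* = 1.17/0.0108 = 108; it rises from 83.1.

P* ≈ 108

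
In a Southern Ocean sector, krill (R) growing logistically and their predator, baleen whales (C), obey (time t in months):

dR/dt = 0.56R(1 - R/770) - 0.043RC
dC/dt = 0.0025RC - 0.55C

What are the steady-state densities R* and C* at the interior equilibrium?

From dC/dt = 0 with C > 0: 0.0025R* = 0.55, so R* = 220.
Substitute into dR/dt = 0: 0.56(1 - 220/770) = 0.043C*.
The bracket is 0.714, giving C* = 0.4/0.043 = 9.3.

R* ≈ 220, C* ≈ 9.3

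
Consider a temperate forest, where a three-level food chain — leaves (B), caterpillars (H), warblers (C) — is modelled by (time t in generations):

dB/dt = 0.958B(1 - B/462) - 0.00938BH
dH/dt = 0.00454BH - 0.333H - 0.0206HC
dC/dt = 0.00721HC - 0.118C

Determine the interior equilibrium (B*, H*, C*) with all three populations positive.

From dC/dt = 0: 0.00721H* = 0.118, so H* = 16.4.
From dB/dt = 0: 0.958(1 - B*/462) = 0.00938·16.4, giving B* = 462·(1 - 0.16) = 388.
From dH/dt = 0: 0.00454·388 - 0.333 = 0.0206C*, so C* = 1.43/0.0206 = 69.3.

B* ≈ 388, H* ≈ 16.4, C* ≈ 69.3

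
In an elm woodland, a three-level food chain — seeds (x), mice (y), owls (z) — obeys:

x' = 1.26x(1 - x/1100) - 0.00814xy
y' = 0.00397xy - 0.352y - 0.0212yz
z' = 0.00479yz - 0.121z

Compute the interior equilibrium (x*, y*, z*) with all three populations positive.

x* ≈ 920, y* ≈ 25.3, z* ≈ 156

From dz/dt = 0: 0.00479y* = 0.121, so y* = 25.3.
From dx/dt = 0: 1.26(1 - x*/1100) = 0.00814·25.3, giving x* = 1100·(1 - 0.163) = 920.
From dy/dt = 0: 0.00397·920 - 0.352 = 0.0212z*, so z* = 3.3/0.0212 = 156.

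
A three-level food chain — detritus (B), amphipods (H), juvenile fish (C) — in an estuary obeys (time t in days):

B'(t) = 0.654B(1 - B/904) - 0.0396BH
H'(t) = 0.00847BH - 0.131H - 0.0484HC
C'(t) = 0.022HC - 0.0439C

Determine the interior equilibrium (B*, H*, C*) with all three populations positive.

From dC/dt = 0: 0.022H* = 0.0439, so H* = 2.
From dB/dt = 0: 0.654(1 - B*/904) = 0.0396·2, giving B* = 904·(1 - 0.121) = 795.
From dH/dt = 0: 0.00847·795 - 0.131 = 0.0484C*, so C* = 6.6/0.0484 = 136.

B* ≈ 795, H* ≈ 2, C* ≈ 136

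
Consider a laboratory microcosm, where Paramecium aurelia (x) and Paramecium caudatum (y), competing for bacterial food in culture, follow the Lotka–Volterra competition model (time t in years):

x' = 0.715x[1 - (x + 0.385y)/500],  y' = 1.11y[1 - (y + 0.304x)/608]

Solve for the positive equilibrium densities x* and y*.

x* ≈ 301, y* ≈ 516

Setting both brackets to zero gives the nullclines x + 0.385y = 500 and 0.304x + y = 608.
Substituting y = 608 - 0.304x into the first: x(1 - 0.385·0.304) = 500 - 0.385·608.
So x* = 266/0.883 = 301, and then y* = 608 - 0.304·301 = 516.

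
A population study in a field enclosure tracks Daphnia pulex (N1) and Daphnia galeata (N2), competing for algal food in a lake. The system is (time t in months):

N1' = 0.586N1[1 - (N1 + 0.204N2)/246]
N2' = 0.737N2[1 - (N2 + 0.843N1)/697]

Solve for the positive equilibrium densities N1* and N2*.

Setting both brackets to zero gives the nullclines N1 + 0.204N2 = 246 and 0.843N1 + N2 = 697.
Substituting N2 = 697 - 0.843N1 into the first: N1(1 - 0.204·0.843) = 246 - 0.204·697.
So N1* = 104/0.828 = 125, and then N2* = 697 - 0.843·125 = 591.

N1* ≈ 125, N2* ≈ 591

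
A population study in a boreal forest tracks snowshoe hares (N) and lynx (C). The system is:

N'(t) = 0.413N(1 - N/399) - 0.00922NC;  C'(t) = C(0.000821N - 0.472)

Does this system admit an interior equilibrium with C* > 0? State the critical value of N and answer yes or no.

Threshold N = 575; K < 575, so no, the predator goes extinct.

The predator equation gives dC/dt > 0 only when N > 0.472/0.000821 = 575.
Without the predator, N → K = 399. Since 399 < 575, the predator cannot invade.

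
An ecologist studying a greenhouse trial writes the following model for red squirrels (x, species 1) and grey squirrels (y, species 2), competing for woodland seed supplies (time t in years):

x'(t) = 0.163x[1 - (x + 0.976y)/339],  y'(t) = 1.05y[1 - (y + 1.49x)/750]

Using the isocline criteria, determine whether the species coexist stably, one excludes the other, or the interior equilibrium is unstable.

species 2 excludes species 1

Compare the nullcline intercepts: K1/α12 = 339/0.976 = 347 < K2 = 750; K2/α21 = 750/1.49 = 503 > K1 = 339.
Since the inequalities point opposite ways, species 2 can invade but species 1 cannot.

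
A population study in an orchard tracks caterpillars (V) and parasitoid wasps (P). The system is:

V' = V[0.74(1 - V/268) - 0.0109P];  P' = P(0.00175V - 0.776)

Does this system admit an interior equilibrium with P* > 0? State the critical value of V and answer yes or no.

Threshold V = 443; K < 443, so no, the predator goes extinct.

The predator equation gives dP/dt > 0 only when V > 0.776/0.00175 = 443.
Without the predator, V → K = 268. Since 268 < 443, the predator cannot invade.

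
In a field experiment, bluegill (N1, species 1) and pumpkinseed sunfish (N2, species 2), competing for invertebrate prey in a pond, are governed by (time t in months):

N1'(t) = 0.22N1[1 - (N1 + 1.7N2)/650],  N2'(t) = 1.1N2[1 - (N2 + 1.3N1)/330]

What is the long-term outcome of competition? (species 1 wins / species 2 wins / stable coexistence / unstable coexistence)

species 1 excludes species 2

Compare the nullcline intercepts: K1/α12 = 650/1.7 = 382 > K2 = 330; K2/α21 = 330/1.3 = 254 < K1 = 650.
Since the inequalities point opposite ways, species 1 can invade but species 2 cannot.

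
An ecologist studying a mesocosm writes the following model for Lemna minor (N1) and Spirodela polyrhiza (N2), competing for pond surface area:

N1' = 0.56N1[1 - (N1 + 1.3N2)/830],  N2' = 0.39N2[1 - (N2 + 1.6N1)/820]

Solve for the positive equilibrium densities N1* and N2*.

N1* ≈ 219, N2* ≈ 470

Setting both brackets to zero gives the nullclines N1 + 1.3N2 = 830 and 1.6N1 + N2 = 820.
Substituting N2 = 820 - 1.6N1 into the first: N1(1 - 1.3·1.6) = 830 - 1.3·820.
So N1* = -236/-1.08 = 219, and then N2* = 820 - 1.6·219 = 470.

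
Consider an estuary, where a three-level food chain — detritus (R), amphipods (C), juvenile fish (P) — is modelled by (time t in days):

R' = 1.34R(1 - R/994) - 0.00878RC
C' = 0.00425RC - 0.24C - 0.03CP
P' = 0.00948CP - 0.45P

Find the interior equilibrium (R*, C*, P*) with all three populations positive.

R* ≈ 685, C* ≈ 47.5, P* ≈ 89

From dP/dt = 0: 0.00948C* = 0.45, so C* = 47.5.
From dR/dt = 0: 1.34(1 - R*/994) = 0.00878·47.5, giving R* = 994·(1 - 0.311) = 685.
From dC/dt = 0: 0.00425·685 - 0.24 = 0.03P*, so P* = 2.67/0.03 = 89.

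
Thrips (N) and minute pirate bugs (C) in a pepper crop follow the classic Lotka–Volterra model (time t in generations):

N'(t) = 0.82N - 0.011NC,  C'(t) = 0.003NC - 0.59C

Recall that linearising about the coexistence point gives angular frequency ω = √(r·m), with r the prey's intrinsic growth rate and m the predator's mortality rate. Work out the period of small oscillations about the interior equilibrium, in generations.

T ≈ 9.03 generations

Here r = 0.82 and m = 0.59, so r·m = 0.484.
ω = √0.484 = 0.696 per generation, hence T = 2π/ω ≈ 9.03 generations.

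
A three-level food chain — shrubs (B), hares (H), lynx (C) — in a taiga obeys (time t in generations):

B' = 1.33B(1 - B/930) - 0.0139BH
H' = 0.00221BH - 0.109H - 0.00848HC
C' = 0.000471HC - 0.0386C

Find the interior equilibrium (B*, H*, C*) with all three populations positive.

B* ≈ 133, H* ≈ 82, C* ≈ 21.9

From dC/dt = 0: 0.000471H* = 0.0386, so H* = 82.
From dB/dt = 0: 1.33(1 - B*/930) = 0.0139·82, giving B* = 930·(1 - 0.857) = 133.
From dH/dt = 0: 0.00221·133 - 0.109 = 0.00848C*, so C* = 0.186/0.00848 = 21.9.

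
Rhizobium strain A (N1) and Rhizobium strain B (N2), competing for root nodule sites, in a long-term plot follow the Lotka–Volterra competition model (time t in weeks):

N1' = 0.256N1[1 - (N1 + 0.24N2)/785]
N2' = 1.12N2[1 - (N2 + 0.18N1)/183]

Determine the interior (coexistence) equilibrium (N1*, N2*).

Setting both brackets to zero gives the nullclines N1 + 0.24N2 = 785 and 0.18N1 + N2 = 183.
Substituting N2 = 183 - 0.18N1 into the first: N1(1 - 0.24·0.18) = 785 - 0.24·183.
So N1* = 741/0.957 = 775, and then N2* = 183 - 0.18·775 = 43.6.

N1* ≈ 775, N2* ≈ 43.6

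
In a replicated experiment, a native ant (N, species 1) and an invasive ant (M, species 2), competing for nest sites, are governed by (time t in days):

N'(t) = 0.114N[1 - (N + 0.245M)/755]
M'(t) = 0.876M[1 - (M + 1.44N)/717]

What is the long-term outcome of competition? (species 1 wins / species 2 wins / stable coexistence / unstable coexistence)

species 1 excludes species 2

Compare the nullcline intercepts: K1/α12 = 755/0.245 = 3080 > K2 = 717; K2/α21 = 717/1.44 = 498 < K1 = 755.
Since the inequalities point opposite ways, species 1 can invade but species 2 cannot.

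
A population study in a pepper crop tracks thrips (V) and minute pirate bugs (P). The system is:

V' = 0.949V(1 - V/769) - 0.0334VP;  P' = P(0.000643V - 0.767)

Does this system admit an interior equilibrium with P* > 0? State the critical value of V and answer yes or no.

Threshold V = 1190; K < 1190, so no, the predator goes extinct.

The predator equation gives dP/dt > 0 only when V > 0.767/0.000643 = 1190.
Without the predator, V → K = 769. Since 769 < 1190, the predator cannot invade.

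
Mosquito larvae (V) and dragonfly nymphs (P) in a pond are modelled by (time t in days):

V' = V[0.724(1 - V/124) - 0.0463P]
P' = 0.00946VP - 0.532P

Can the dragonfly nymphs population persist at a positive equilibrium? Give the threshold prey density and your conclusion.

The predator equation gives dP/dt > 0 only when V > 0.532/0.00946 = 56.2.
Without the predator, V → K = 124. Since 124 > 56.2, the predator can invade and persist.

Threshold V = 56.2; K > 56.2, so yes, the predator persists.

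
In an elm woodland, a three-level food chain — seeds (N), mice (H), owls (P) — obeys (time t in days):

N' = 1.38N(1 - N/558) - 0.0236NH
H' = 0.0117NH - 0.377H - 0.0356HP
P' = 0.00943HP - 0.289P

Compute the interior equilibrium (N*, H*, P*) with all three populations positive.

N* ≈ 266, H* ≈ 30.6, P* ≈ 76.7

From dP/dt = 0: 0.00943H* = 0.289, so H* = 30.6.
From dN/dt = 0: 1.38(1 - N*/558) = 0.0236·30.6, giving N* = 558·(1 - 0.524) = 266.
From dH/dt = 0: 0.0117·266 - 0.377 = 0.0356P*, so P* = 2.73/0.0356 = 76.7.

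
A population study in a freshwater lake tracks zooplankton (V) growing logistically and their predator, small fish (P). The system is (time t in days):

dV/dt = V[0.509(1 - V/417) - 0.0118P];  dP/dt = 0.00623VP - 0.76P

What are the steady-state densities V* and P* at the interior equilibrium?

From dP/dt = 0 with P > 0: 0.00623V* = 0.76, so V* = 122.
Substitute into dV/dt = 0: 0.509(1 - 122/417) = 0.0118P*.
The bracket is 0.707, giving P* = 0.36/0.0118 = 30.5.

V* ≈ 122, P* ≈ 30.5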